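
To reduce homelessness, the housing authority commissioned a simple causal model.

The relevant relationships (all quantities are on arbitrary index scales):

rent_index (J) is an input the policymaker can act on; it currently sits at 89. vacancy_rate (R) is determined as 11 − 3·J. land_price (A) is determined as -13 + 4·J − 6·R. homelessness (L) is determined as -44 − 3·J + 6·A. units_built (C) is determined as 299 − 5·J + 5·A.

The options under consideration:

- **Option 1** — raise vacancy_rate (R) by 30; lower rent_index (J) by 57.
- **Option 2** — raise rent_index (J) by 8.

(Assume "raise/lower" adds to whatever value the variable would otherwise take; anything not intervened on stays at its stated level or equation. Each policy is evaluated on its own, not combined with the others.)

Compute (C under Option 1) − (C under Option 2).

-7725

Option 1 (R + 30, J − 57):
  J = 89 − 57 = 32
  R = 11 − 3·32 (+30 from intervention) = -55
  A = -13 + 4·32 − 6·(-55) = 445
  C = 299 − 5·32 + 5·445 = 2364
Option 2 (J + 8):
  J = 89 + 8 = 97
  R = 11 − 3·97 = -280
  A = -13 + 4·97 − 6·(-280) = 2055
  C = 299 − 5·97 + 5·2055 = 10089
C: 2364 − 10089 = -7725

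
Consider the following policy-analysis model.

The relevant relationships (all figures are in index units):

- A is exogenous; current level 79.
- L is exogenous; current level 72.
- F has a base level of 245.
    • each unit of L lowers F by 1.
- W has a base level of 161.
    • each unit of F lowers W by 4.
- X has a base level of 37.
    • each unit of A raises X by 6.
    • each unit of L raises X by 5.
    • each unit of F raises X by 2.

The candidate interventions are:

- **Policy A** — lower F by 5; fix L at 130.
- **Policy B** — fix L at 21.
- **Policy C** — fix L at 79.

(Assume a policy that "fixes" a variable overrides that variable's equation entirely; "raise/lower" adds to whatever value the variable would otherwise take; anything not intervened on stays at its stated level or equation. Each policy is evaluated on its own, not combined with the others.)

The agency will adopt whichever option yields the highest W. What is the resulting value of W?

-279

Policy A (F − 5, L := 130):
  L = 130
  F = 245 − 130 (−5 from intervention) = 110
  W = 161 − 4·110 = -279
Policy B (L := 21):
  L = 21
  F = 245 − 21 = 224
  W = 161 − 4·224 = -735
Policy C (L := 79):
  L = 79
  F = 245 − 79 = 166
  W = 161 − 4·166 = -503
Comparing — Policy A: W=-279, Policy B: W=-735, Policy C: W=-503. Highest is -279 (Policy A).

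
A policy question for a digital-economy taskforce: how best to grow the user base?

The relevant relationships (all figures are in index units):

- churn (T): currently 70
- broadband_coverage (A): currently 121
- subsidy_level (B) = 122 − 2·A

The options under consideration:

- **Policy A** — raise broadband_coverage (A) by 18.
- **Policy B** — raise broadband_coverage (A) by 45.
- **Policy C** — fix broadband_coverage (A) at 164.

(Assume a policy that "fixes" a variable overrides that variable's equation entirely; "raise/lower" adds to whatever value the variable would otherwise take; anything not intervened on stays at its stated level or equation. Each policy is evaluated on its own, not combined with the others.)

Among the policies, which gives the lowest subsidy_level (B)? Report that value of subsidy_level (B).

Policy A (A + 18):
  A = 121 + 18 = 139
  B = 122 − 2·139 = -156
Policy B (A + 45):
  A = 121 + 45 = 166
  B = 122 − 2·166 = -210
Policy C (A := 164):
  A = 164
  B = 122 − 2·164 = -206
Comparing — Policy A: B=-156, Policy B: B=-210, Policy C: B=-206. Lowest is -210 (Policy B).

-210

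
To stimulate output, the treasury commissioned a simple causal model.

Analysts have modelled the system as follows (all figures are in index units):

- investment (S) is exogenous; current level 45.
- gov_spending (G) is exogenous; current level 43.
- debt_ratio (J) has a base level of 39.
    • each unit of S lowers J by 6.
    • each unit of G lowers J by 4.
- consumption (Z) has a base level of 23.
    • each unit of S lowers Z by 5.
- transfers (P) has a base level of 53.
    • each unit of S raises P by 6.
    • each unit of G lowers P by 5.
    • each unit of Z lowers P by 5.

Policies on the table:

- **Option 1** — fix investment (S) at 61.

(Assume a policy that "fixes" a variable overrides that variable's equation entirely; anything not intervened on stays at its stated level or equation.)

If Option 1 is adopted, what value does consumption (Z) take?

Option 1 (S := 61):
  S = 61
  Z = 23 − 5·61 = -282

-282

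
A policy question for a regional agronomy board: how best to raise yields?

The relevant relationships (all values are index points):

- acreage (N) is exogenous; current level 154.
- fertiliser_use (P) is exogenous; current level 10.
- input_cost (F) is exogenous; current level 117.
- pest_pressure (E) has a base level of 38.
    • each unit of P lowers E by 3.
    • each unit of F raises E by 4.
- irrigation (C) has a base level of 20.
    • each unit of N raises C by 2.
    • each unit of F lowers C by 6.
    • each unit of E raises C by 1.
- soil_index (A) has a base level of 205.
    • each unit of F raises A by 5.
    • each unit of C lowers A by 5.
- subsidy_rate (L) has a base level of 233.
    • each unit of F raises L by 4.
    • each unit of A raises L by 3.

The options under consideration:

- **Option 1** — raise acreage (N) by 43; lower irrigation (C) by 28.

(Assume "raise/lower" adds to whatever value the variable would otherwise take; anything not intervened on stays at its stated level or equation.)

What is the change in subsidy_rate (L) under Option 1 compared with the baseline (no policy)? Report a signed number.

Baseline:
  N = 154
  P = 10
  F = 117
  E = 38 − 3·10 + 4·117 = 476
  C = 20 + 2·154 − 6·117 + 476 = 102
  A = 205 + 5·117 − 5·102 = 280
  L = 233 + 4·117 + 3·280 = 1541
Option 1 (N + 43, C − 28):
  N = 154 + 43 = 197
  P = 10
  F = 117
  E = 38 − 3·10 + 4·117 = 476
  C = 20 + 2·197 − 6·117 + 476 (−28 from intervention) = 160
  A = 205 + 5·117 − 5·160 = -10
  L = 233 + 4·117 + 3·(-10) = 671
Change in L: 671 − 1541 = -870

-870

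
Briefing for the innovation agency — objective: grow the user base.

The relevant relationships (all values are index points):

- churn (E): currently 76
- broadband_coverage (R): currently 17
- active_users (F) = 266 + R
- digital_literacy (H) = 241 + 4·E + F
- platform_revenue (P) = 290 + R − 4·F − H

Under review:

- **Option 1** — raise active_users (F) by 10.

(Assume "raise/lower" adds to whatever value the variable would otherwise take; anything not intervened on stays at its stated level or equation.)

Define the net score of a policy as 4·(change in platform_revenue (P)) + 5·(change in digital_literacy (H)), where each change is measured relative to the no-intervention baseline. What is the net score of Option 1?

Baseline:
  E = 76
  R = 17
  F = 266 + 17 = 283
  H = 241 + 4·76 + 283 = 828
  P = 290 + 17 − 4·283 − 828 = -1653
Option 1 (F + 10):
  E = 76
  R = 17
  F = 266 + 17 (+10 from intervention) = 293
  H = 241 + 4·76 + 293 = 838
  P = 290 + 17 − 4·293 − 838 = -1703
ΔP = -1703 − (-1653) = -50; ΔH = 838 − 828 = 10
Score = 4·(-50) + 5·10 = -150

-150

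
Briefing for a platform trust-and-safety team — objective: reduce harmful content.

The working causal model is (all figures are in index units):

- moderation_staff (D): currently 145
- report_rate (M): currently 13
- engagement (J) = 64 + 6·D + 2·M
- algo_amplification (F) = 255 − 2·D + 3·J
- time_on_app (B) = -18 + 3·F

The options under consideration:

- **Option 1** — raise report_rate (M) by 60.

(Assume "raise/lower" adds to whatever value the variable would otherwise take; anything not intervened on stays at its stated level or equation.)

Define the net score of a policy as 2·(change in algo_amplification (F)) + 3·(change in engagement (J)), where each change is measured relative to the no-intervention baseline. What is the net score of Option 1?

Baseline:
  D = 145
  M = 13
  J = 64 + 6·145 + 2·13 = 960
  F = 255 − 2·145 + 3·960 = 2845
Option 1 (M + 60):
  D = 145
  M = 13 + 60 = 73
  J = 64 + 6·145 + 2·73 = 1080
  F = 255 − 2·145 + 3·1080 = 3205
ΔF = 3205 − 2845 = 360; ΔJ = 1080 − 960 = 120
Score = 2·360 + 3·120 = 1080

1080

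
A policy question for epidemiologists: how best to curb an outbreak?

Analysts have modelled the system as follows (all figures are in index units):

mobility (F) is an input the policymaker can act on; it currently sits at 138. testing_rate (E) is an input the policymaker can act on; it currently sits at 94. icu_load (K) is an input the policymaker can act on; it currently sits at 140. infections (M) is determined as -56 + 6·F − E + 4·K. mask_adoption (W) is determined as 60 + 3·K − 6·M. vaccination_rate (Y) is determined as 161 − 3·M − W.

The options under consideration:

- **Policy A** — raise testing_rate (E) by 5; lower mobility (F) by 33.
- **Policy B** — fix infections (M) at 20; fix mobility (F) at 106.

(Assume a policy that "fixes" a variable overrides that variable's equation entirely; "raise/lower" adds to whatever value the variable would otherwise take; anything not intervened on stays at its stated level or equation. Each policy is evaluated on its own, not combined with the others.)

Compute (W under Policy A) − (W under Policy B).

-6090

Policy A (E + 5, F − 33):
  F = 138 − 33 = 105
  E = 94 + 5 = 99
  K = 140
  M = -56 + 6·105 − 99 + 4·140 = 1035
  W = 60 + 3·140 − 6·1035 = -5730
Policy B (M := 20, F := 106):
  F = 106
  E = 94
  K = 140
  M = 20
  W = 60 + 3·140 − 6·20 = 360
W: -5730 − 360 = -6090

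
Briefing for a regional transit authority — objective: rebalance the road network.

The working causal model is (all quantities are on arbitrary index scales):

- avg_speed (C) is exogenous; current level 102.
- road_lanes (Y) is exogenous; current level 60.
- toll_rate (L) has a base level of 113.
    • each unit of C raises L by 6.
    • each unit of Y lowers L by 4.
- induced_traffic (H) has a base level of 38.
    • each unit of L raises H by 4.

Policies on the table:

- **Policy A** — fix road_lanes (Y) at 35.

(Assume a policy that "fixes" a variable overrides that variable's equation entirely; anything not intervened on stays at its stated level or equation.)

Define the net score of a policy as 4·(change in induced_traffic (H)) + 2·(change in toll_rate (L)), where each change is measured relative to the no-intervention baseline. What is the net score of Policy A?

1800

Baseline:
  C = 102
  Y = 60
  L = 113 + 6·102 − 4·60 = 485
  H = 38 + 4·485 = 1978
Policy A (Y := 35):
  C = 102
  Y = 35
  L = 113 + 6·102 − 4·35 = 585
  H = 38 + 4·585 = 2378
ΔH = 2378 − 1978 = 400; ΔL = 585 − 485 = 100
Score = 4·400 + 2·100 = 1800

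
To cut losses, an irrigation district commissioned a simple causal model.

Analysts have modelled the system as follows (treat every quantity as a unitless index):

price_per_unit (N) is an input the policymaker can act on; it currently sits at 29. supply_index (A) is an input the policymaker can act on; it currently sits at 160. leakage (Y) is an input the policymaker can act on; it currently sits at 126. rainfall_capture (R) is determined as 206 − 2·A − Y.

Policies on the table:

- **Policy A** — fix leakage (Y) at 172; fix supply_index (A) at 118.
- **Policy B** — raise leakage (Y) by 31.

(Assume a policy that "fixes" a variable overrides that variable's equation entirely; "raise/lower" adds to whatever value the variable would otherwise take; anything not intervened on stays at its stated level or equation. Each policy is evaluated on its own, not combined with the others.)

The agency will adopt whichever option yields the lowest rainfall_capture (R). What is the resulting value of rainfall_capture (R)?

Policy A (Y := 172, A := 118):
  A = 118
  Y = 172
  R = 206 − 2·118 − 172 = -202
Policy B (Y + 31):
  A = 160
  Y = 126 + 31 = 157
  R = 206 − 2·160 − 157 = -271
Comparing — Policy A: R=-202, Policy B: R=-271. Lowest is -271 (Policy B).

-271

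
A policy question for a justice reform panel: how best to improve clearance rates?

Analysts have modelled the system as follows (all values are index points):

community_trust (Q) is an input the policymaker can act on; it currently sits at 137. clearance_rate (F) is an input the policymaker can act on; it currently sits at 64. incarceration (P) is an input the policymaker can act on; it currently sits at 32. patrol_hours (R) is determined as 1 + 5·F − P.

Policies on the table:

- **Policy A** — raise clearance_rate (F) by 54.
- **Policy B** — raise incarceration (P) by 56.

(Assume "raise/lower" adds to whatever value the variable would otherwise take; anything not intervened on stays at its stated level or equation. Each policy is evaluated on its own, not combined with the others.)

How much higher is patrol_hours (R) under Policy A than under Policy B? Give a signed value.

326

Policy A (F + 54):
  F = 64 + 54 = 118
  P = 32
  R = 1 + 5·118 − 32 = 559
Policy B (P + 56):
  F = 64
  P = 32 + 56 = 88
  R = 1 + 5·64 − 88 = 233
R: 559 − 233 = 326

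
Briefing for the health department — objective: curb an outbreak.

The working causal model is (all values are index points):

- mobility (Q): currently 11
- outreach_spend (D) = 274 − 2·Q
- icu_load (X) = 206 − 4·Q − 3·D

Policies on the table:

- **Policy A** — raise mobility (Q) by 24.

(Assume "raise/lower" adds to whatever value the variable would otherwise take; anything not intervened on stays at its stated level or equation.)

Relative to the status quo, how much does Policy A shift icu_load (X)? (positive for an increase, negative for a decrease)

48

Baseline:
  Q = 11
  D = 274 − 2·11 = 252
  X = 206 − 4·11 − 3·252 = -594
Policy A (Q + 24):
  Q = 11 + 24 = 35
  D = 274 − 2·35 = 204
  X = 206 − 4·35 − 3·204 = -546
Change in X: -546 − (-594) = 48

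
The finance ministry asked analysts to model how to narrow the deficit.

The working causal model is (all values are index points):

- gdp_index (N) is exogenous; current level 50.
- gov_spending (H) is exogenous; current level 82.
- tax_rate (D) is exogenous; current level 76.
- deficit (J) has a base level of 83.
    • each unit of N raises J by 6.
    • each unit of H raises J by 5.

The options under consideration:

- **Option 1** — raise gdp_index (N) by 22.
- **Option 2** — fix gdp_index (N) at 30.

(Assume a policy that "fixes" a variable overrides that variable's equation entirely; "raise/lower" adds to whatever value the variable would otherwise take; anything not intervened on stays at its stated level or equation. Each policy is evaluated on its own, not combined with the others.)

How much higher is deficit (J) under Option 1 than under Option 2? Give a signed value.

252

Option 1 (N + 22):
  N = 50 + 22 = 72
  H = 82
  J = 83 + 6·72 + 5·82 = 925
Option 2 (N := 30):
  N = 30
  H = 82
  J = 83 + 6·30 + 5·82 = 673
J: 925 − 673 = 252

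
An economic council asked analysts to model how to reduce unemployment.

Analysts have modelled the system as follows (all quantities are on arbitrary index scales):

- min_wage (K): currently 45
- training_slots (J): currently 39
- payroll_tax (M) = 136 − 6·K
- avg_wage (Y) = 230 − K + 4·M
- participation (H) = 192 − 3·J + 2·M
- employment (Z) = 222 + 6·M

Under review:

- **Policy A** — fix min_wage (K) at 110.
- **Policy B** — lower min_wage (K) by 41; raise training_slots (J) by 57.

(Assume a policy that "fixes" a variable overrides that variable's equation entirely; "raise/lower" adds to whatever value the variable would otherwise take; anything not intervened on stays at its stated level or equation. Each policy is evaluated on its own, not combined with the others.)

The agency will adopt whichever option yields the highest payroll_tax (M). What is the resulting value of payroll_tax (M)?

Policy A (K := 110):
  K = 110
  M = 136 − 6·110 = -524
Policy B (K − 41, J + 57):
  K = 45 − 41 = 4
  M = 136 − 6·4 = 112
Comparing — Policy A: M=-524, Policy B: M=112. Highest is 112 (Policy B).

112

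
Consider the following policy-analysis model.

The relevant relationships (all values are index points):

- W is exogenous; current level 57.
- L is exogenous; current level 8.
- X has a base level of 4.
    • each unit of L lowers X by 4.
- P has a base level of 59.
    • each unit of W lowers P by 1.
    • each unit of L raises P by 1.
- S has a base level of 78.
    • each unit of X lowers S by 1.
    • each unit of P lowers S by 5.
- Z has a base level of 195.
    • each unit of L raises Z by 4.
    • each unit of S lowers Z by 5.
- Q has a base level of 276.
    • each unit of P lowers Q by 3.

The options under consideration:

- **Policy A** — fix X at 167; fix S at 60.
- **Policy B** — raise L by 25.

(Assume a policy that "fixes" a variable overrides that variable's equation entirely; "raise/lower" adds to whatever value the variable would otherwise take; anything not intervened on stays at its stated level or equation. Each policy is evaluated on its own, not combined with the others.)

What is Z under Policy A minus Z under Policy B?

Policy A (X := 167, S := 60):
  W = 57
  L = 8
  X = 167
  P = 59 − 57 + 8 = 10
  S = 60
  Z = 195 + 4·8 − 5·60 = -73
Policy B (L + 25):
  W = 57
  L = 8 + 25 = 33
  X = 4 − 4·33 = -128
  P = 59 − 57 + 33 = 35
  S = 78 − (-128) − 5·35 = 31
  Z = 195 + 4·33 − 5·31 = 172
Z: -73 − 172 = -245

-245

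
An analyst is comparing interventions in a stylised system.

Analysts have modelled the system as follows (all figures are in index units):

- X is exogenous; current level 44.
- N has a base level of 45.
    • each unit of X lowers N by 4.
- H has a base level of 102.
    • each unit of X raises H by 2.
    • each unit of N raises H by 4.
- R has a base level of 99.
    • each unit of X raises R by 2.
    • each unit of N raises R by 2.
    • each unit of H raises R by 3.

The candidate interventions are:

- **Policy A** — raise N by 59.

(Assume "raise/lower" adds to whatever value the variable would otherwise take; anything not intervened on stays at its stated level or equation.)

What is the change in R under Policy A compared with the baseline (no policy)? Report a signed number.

826

Baseline:
  X = 44
  N = 45 − 4·44 = -131
  H = 102 + 2·44 + 4·(-131) = -334
  R = 99 + 2·44 + 2·(-131) + 3·(-334) = -1077
Policy A (N + 59):
  X = 44
  N = 45 − 4·44 (+59 from intervention) = -72
  H = 102 + 2·44 + 4·(-72) = -98
  R = 99 + 2·44 + 2·(-72) + 3·(-98) = -251
Change in R: -251 − (-1077) = 826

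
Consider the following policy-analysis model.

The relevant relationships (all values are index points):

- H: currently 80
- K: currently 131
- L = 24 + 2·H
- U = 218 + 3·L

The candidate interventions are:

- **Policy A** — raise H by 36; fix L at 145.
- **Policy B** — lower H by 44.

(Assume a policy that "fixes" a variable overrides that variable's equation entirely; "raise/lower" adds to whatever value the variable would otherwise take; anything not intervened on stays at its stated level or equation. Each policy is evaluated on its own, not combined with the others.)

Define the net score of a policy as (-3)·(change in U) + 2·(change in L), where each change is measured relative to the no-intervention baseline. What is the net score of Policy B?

Baseline:
  H = 80
  L = 24 + 2·80 = 184
  U = 218 + 3·184 = 770
Policy B (H − 44):
  H = 80 − 44 = 36
  L = 24 + 2·36 = 96
  U = 218 + 3·96 = 506
ΔU = 506 − 770 = -264; ΔL = 96 − 184 = -88
Score = (-3)·(-264) + 2·(-88) = 616

616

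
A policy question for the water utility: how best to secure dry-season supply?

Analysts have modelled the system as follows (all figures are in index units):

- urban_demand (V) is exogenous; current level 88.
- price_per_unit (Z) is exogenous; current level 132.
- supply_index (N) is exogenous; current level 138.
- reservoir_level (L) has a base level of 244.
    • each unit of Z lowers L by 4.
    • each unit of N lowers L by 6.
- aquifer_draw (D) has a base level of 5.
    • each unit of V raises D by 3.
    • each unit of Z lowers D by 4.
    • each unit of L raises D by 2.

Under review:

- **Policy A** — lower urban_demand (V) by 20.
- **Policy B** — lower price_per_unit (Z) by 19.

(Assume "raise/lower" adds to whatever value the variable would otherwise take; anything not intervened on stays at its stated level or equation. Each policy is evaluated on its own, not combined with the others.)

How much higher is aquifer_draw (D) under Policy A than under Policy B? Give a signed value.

Policy A (V − 20):
  V = 88 − 20 = 68
  Z = 132
  N = 138
  L = 244 − 4·132 − 6·138 = -1112
  D = 5 + 3·68 − 4·132 + 2·(-1112) = -2543
Policy B (Z − 19):
  V = 88
  Z = 132 − 19 = 113
  N = 138
  L = 244 − 4·113 − 6·138 = -1036
  D = 5 + 3·88 − 4·113 + 2·(-1036) = -2255
D: -2543 − (-2255) = -288

-288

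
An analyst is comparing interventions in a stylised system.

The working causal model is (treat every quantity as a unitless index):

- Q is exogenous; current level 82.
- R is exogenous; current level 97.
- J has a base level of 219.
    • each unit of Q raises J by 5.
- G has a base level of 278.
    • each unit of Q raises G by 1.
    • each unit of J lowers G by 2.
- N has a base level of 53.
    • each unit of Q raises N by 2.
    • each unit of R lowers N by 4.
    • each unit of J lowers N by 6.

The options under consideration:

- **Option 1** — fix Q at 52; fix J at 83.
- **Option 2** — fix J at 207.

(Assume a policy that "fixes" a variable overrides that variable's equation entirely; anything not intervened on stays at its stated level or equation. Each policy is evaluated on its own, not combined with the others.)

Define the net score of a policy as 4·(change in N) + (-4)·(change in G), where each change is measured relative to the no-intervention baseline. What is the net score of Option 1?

8616

Baseline:
  Q = 82
  R = 97
  J = 219 + 5·82 = 629
  G = 278 + 82 − 2·629 = -898
  N = 53 + 2·82 − 4·97 − 6·629 = -3945
Option 1 (Q := 52, J := 83):
  Q = 52
  R = 97
  J = 83
  G = 278 + 52 − 2·83 = 164
  N = 53 + 2·52 − 4·97 − 6·83 = -729
ΔN = -729 − (-3945) = 3216; ΔG = 164 − (-898) = 1062
Score = 4·3216 + (-4)·1062 = 8616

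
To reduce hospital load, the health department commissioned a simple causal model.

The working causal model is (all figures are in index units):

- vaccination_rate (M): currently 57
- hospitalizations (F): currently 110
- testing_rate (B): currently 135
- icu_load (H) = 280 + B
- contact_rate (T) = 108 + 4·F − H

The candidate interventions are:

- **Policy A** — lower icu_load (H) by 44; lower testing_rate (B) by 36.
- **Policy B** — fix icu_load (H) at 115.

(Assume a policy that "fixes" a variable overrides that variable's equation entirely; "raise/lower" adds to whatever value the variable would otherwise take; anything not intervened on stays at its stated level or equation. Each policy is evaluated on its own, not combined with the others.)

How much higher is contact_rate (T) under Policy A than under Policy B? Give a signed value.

Policy A (H − 44, B − 36):
  F = 110
  B = 135 − 36 = 99
  H = 280 + 99 (−44 from intervention) = 335
  T = 108 + 4·110 − 335 = 213
Policy B (H := 115):
  F = 110
  B = 135
  H = 115
  T = 108 + 4·110 − 115 = 433
T: 213 − 433 = -220

-220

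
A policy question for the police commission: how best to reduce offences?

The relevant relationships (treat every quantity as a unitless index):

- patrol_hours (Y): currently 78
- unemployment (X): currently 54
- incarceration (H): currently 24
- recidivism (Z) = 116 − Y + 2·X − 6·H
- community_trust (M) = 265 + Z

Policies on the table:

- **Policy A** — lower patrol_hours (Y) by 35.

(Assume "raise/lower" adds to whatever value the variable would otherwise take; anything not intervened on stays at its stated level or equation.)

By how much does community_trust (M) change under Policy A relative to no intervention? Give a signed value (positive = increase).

35

Baseline:
  Y = 78
  X = 54
  H = 24
  Z = 116 − 78 + 2·54 − 6·24 = 2
  M = 265 + 2 = 267
Policy A (Y − 35):
  Y = 78 − 35 = 43
  X = 54
  H = 24
  Z = 116 − 43 + 2·54 − 6·24 = 37
  M = 265 + 37 = 302
Change in M: 302 − 267 = 35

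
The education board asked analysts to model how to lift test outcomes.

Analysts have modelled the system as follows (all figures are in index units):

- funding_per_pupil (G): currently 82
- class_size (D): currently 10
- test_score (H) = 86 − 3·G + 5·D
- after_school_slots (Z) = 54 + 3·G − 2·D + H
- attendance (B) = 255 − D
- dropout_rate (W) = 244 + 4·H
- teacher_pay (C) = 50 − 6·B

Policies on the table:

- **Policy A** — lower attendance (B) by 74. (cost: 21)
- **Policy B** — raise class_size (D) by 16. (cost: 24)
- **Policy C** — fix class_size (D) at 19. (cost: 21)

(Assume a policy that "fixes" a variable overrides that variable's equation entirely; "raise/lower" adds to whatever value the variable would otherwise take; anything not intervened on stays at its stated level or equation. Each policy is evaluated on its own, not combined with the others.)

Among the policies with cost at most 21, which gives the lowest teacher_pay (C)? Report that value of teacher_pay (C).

Policy A (B − 74):
  D = 10
  B = 255 − 10 (−74 from intervention) = 171
  C = 50 − 6·171 = -976
Policy C (D := 19):
  D = 19
  B = 255 − 19 = 236
  C = 50 − 6·236 = -1366
Comparing — Policy A: C=-976, Policy C: C=-1366. Lowest is -1366 (Policy C).

-1366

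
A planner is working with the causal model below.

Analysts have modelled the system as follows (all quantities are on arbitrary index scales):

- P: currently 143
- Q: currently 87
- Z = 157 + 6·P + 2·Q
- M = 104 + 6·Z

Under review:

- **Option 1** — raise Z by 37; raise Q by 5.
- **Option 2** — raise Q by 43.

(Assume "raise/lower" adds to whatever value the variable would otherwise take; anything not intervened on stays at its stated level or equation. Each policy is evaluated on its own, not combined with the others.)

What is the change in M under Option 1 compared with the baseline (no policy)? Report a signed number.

Baseline:
  P = 143
  Q = 87
  Z = 157 + 6·143 + 2·87 = 1189
  M = 104 + 6·1189 = 7238
Option 1 (Z + 37, Q + 5):
  P = 143
  Q = 87 + 5 = 92
  Z = 157 + 6·143 + 2·92 (+37 from intervention) = 1236
  M = 104 + 6·1236 = 7520
Change in M: 7520 − 7238 = 282

282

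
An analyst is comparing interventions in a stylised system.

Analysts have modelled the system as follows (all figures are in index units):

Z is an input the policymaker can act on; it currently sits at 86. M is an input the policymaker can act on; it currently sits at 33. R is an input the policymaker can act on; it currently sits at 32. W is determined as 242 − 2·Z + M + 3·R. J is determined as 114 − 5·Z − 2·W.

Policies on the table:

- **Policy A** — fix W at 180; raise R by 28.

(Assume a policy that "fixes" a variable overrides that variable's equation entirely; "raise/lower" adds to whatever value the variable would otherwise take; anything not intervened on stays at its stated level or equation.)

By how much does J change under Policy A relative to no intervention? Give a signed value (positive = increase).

38

Baseline:
  Z = 86
  M = 33
  R = 32
  W = 242 − 2·86 + 33 + 3·32 = 199
  J = 114 − 5·86 − 2·199 = -714
Policy A (W := 180, R + 28):
  Z = 86
  M = 33
  R = 32 + 28 = 60
  W = 180
  J = 114 − 5·86 − 2·180 = -676
Change in J: -676 − (-714) = 38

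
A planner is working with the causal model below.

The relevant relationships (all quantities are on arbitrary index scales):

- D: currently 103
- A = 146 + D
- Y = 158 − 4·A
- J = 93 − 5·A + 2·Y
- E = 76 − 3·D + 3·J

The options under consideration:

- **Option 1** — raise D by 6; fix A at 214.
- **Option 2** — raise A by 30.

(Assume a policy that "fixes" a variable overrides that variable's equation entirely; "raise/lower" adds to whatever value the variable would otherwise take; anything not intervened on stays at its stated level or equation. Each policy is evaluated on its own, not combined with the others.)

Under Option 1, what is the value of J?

-2373

Option 1 (D + 6, A := 214):
  D = 103 + 6 = 109
  A = 214
  Y = 158 − 4·214 = -698
  J = 93 − 5·214 + 2·(-698) = -2373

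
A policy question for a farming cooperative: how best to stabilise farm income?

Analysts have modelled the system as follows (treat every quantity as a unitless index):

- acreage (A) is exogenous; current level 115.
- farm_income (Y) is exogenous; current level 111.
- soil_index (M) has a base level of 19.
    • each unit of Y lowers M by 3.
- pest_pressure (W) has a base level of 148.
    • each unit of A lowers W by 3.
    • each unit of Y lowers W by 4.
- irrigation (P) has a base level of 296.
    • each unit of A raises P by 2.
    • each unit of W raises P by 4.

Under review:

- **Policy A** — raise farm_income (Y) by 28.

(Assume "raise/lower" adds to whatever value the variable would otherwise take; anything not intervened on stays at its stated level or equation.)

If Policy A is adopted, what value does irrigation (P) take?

Policy A (Y + 28):
  A = 115
  Y = 111 + 28 = 139
  W = 148 − 3·115 − 4·139 = -753
  P = 296 + 2·115 + 4·(-753) = -2486

-2486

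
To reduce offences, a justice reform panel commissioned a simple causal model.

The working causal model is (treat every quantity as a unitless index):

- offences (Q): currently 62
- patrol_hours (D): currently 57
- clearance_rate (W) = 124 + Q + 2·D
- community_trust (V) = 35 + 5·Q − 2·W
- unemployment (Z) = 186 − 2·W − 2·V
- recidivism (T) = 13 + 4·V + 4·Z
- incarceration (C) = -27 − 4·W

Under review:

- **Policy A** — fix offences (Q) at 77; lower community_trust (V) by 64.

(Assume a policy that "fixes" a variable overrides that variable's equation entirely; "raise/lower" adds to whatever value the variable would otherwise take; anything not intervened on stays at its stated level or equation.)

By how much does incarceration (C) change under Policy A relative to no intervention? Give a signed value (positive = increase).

-60

Baseline:
  Q = 62
  D = 57
  W = 124 + 62 + 2·57 = 300
  C = -27 − 4·300 = -1227
Policy A (Q := 77, V − 64):
  Q = 77
  D = 57
  W = 124 + 77 + 2·57 = 315
  C = -27 − 4·315 = -1287
Change in C: -1287 − (-1227) = -60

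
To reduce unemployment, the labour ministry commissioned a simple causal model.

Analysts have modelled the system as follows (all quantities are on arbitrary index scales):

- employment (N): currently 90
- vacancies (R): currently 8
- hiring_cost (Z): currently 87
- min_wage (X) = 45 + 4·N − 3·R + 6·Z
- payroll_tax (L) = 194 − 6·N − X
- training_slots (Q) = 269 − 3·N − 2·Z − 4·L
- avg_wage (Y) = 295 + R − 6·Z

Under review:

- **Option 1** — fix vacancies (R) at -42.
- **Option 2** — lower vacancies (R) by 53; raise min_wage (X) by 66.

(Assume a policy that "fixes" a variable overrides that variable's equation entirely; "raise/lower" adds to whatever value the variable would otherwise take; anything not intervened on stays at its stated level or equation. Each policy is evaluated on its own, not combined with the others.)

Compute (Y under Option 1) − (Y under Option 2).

3

Option 1 (R := -42):
  R = -42
  Z = 87
  Y = 295 + (-42) − 6·87 = -269
Option 2 (R − 53, X + 66):
  R = 8 − 53 = -45
  Z = 87
  Y = 295 + (-45) − 6·87 = -272
Y: -269 − (-272) = 3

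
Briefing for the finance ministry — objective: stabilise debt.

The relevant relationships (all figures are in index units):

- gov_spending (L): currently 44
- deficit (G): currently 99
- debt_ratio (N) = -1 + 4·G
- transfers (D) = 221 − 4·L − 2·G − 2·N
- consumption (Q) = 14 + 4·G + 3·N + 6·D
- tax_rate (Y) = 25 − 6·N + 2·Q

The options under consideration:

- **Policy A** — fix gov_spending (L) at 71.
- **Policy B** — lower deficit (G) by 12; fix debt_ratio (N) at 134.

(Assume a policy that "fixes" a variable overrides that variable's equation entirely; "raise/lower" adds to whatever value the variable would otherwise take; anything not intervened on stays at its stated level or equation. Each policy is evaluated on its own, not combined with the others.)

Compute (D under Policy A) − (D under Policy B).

-654

Policy A (L := 71):
  L = 71
  G = 99
  N = -1 + 4·99 = 395
  D = 221 − 4·71 − 2·99 − 2·395 = -1051
Policy B (G − 12, N := 134):
  L = 44
  G = 99 − 12 = 87
  N = 134
  D = 221 − 4·44 − 2·87 − 2·134 = -397
D: -1051 − (-397) = -654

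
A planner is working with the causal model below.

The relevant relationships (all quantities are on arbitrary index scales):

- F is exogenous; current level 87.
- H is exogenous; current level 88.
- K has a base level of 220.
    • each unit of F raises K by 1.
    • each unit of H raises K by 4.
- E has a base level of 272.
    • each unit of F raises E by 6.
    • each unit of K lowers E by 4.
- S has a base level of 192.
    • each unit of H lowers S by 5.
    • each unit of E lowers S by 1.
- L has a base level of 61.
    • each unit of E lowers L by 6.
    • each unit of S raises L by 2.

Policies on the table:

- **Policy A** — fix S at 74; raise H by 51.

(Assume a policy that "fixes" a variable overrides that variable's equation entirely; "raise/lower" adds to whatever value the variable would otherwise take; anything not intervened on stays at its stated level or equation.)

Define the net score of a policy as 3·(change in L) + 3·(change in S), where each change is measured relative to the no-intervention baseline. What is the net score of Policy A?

Baseline:
  F = 87
  H = 88
  K = 220 + 87 + 4·88 = 659
  E = 272 + 6·87 − 4·659 = -1842
  S = 192 − 5·88 − (-1842) = 1594
  L = 61 − 6·(-1842) + 2·1594 = 14301
Policy A (S := 74, H + 51):
  F = 87
  H = 88 + 51 = 139
  K = 220 + 87 + 4·139 = 863
  E = 272 + 6·87 − 4·863 = -2658
  S = 74
  L = 61 − 6·(-2658) + 2·74 = 16157
ΔL = 16157 − 14301 = 1856; ΔS = 74 − 1594 = -1520
Score = 3·1856 + 3·(-1520) = 1008

1008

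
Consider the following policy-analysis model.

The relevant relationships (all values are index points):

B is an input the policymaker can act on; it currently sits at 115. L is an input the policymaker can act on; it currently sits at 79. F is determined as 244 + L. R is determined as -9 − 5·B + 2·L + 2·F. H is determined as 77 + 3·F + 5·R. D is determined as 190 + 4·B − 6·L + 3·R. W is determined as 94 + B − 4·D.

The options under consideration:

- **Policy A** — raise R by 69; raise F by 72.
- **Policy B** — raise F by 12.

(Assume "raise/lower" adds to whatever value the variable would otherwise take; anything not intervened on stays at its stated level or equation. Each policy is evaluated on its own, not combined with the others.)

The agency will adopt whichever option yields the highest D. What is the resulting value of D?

Policy A (R + 69, F + 72):
  B = 115
  L = 79
  F = 244 + 79 (+72 from intervention) = 395
  R = -9 − 5·115 + 2·79 + 2·395 (+69 from intervention) = 433
  D = 190 + 4·115 − 6·79 + 3·433 = 1475
Policy B (F + 12):
  B = 115
  L = 79
  F = 244 + 79 (+12 from intervention) = 335
  R = -9 − 5·115 + 2·79 + 2·335 = 244
  D = 190 + 4·115 − 6·79 + 3·244 = 908
Comparing — Policy A: D=1475, Policy B: D=908. Highest is 1475 (Policy A).

1475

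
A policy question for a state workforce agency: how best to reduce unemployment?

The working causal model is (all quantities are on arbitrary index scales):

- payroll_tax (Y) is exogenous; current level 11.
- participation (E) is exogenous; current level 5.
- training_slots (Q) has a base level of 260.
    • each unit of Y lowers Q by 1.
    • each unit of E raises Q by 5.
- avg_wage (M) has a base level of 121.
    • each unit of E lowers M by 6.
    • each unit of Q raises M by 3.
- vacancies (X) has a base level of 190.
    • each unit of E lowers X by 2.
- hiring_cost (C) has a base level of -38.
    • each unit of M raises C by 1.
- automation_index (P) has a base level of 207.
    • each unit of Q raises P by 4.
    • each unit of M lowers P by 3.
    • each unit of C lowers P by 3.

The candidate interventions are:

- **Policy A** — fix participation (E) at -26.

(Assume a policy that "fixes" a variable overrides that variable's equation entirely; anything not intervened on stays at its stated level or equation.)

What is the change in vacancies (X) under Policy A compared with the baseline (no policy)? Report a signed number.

Baseline:
  E = 5
  X = 190 − 2·5 = 180
Policy A (E := -26):
  E = -26
  X = 190 − 2·(-26) = 242
Change in X: 242 − 180 = 62

62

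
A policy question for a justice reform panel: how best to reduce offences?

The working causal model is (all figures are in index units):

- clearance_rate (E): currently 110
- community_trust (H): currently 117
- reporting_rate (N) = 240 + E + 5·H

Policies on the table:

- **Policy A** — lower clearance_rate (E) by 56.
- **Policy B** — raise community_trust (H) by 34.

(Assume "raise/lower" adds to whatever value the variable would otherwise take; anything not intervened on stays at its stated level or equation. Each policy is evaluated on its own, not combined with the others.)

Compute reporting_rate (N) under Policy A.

879

Policy A (E − 56):
  E = 110 − 56 = 54
  H = 117
  N = 240 + 54 + 5·117 = 879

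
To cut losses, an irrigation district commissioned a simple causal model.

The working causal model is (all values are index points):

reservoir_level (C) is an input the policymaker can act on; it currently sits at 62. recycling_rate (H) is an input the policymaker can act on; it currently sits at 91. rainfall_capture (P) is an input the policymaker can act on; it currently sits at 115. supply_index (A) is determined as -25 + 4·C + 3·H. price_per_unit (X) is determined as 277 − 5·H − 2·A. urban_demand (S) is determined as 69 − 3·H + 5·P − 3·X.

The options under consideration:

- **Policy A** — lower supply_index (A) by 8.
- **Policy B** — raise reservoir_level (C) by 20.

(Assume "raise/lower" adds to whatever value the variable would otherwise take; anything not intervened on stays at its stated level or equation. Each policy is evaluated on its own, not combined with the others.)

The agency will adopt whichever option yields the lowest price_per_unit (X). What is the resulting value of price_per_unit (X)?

-1330

Policy A (A − 8):
  C = 62
  H = 91
  A = -25 + 4·62 + 3·91 (−8 from intervention) = 488
  X = 277 − 5·91 − 2·488 = -1154
Policy B (C + 20):
  C = 62 + 20 = 82
  H = 91
  A = -25 + 4·82 + 3·91 = 576
  X = 277 − 5·91 − 2·576 = -1330
Comparing — Policy A: X=-1154, Policy B: X=-1330. Lowest is -1330 (Policy B).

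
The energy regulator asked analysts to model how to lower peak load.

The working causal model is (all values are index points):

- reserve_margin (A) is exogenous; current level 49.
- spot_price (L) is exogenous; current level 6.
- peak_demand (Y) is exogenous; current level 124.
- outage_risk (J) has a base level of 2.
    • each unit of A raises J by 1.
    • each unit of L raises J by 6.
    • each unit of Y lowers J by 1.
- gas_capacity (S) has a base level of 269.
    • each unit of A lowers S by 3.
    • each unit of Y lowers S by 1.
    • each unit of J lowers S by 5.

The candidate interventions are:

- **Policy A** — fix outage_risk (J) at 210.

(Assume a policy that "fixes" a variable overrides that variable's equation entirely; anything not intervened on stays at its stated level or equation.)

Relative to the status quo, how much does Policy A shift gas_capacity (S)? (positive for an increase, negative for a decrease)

Baseline:
  A = 49
  L = 6
  Y = 124
  J = 2 + 49 + 6·6 − 124 = -37
  S = 269 − 3·49 − 124 − 5·(-37) = 183
Policy A (J := 210):
  A = 49
  L = 6
  Y = 124
  J = 210
  S = 269 − 3·49 − 124 − 5·210 = -1052
Change in S: -1052 − 183 = -1235

-1235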